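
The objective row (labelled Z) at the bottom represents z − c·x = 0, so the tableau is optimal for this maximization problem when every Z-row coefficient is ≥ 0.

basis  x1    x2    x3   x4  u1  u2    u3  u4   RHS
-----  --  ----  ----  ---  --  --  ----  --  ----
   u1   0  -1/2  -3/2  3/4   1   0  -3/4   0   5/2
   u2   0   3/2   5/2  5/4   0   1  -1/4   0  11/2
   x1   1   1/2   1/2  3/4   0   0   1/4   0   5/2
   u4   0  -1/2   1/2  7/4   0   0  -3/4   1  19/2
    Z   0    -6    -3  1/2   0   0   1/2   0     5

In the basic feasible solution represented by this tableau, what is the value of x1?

5/2

x1 is basic (row 3); its value is the RHS of that row, 5/2.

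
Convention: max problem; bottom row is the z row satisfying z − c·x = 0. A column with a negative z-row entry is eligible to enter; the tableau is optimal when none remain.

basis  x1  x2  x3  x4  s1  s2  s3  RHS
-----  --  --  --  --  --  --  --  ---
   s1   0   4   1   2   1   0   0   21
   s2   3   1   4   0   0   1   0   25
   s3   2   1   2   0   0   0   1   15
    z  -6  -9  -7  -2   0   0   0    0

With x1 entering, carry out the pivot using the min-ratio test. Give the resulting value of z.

45

Ratio test on column x1 — row 1: entry 0 ≤ 0; row 2: 25/3 = 25/3; row 3: 15/2 = 15/2. Minimum is 15/2 at row 3 (s3 leaves); pivot element 2.
Pivot on row 3; the z-row RHS becomes 0 − (-6)·(15/2) = 45.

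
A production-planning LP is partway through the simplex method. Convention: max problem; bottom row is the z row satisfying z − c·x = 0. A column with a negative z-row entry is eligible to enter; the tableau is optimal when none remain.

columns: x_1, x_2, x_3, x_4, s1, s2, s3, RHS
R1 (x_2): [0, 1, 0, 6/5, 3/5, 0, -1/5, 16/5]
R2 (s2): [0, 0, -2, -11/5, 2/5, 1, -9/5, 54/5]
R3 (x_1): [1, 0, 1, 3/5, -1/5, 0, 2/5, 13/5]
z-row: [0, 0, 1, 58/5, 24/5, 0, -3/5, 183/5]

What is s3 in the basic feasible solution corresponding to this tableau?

s3 is not in the basis, so in the current basic feasible solution s3 = 0.

0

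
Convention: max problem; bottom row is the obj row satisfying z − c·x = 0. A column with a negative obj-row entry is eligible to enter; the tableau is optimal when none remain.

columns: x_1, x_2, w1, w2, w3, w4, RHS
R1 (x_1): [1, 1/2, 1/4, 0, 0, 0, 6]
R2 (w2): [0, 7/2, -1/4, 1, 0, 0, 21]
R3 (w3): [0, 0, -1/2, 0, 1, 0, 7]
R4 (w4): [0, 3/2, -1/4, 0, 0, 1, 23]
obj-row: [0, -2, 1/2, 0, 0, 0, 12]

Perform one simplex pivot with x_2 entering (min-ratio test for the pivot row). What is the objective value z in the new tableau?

24

Ratio test on column x_2 — row 1: 6/(1/2) = 12; row 2: 21/(7/2) = 6; row 3: entry 0 ≤ 0; row 4: 23/(3/2) = 46/3. Minimum is 6 at row 2 (w2 leaves); pivot element 7/2.
Pivot on row 2; the obj-row RHS becomes 12 − (-2)·6 = 24.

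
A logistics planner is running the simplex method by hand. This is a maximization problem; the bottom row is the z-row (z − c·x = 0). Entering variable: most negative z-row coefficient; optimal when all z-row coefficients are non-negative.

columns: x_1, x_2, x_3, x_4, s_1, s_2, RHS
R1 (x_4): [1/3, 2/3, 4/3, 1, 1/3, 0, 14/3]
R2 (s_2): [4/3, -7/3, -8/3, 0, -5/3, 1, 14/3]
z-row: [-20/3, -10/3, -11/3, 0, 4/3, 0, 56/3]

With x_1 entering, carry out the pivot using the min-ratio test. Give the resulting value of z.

Ratio test on column x_1 — row 1: (14/3)/(1/3) = 14; row 2: (14/3)/(4/3) = 7/2. Minimum is 7/2 at row 2 (s_2 leaves); pivot element 4/3.
Pivot on row 2; the z-row RHS becomes 56/3 − (-20/3)·(7/2) = 42.

42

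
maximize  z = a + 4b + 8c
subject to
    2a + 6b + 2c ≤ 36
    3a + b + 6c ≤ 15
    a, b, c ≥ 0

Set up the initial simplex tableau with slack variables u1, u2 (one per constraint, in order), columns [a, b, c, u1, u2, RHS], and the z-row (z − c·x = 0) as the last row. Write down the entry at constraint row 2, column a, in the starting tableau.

Constraint 2 has coefficient 3 on a.

3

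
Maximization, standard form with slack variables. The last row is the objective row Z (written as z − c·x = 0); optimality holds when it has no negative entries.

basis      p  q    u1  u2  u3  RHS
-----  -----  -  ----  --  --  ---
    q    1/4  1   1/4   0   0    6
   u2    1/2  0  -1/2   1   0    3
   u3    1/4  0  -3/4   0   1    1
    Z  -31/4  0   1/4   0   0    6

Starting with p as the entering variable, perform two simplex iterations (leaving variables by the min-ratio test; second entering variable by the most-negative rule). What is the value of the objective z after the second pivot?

Ratio test on column p — row 1: 6/(1/4) = 24; row 2: 3/(1/2) = 6; row 3: 1/(1/4) = 4. Minimum is 4 at row 3 (u3 leaves); pivot element 1/4.
Pivot on row 3; the Z-row RHS becomes 6 − (-31/4)·4 = 37.
Next entering variable (most negative Z-row entry -23): u1.
Ratio test on column u1 — row 1: 5/1 = 5; row 2: 1/1 = 1; row 3: entry -3 ≤ 0. Minimum is 1 at row 2 (u2 leaves); pivot element 1.
After the second pivot the Z-row RHS is 37 − (-23)·1 = 60.

60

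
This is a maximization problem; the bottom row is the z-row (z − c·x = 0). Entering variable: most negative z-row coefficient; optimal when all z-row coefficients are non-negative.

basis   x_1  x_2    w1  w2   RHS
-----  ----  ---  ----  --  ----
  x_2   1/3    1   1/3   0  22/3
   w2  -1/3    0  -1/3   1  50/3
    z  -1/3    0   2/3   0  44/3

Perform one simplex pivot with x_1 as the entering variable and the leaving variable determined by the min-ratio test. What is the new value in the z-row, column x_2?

1

Ratio test on column x_1 — row 1: (22/3)/(1/3) = 22; row 2: entry -1/3 ≤ 0. Minimum is 22 at row 1 (x_2 leaves); pivot element 1/3.
Divide row 1 by 1/3; eliminate column x_1 from the other rows.
z-row update in column x_2: 0 − (-1/3)·3 = 1.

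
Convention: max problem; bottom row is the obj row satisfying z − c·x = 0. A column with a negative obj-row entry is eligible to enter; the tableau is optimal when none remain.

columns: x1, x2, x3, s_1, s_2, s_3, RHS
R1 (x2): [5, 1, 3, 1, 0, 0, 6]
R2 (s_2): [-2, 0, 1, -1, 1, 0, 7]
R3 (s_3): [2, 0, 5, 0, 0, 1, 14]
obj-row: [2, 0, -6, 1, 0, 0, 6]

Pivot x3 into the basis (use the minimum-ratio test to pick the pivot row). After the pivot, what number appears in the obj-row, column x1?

Ratio test on column x3 — row 1: 6/3 = 2; row 2: 7/1 = 7; row 3: 14/5 = 14/5. Minimum is 2 at row 1 (x2 leaves); pivot element 3.
Divide row 1 by 3; eliminate column x3 from the other rows.
obj-row update in column x1: 2 − (-6)·(5/3) = 12.

12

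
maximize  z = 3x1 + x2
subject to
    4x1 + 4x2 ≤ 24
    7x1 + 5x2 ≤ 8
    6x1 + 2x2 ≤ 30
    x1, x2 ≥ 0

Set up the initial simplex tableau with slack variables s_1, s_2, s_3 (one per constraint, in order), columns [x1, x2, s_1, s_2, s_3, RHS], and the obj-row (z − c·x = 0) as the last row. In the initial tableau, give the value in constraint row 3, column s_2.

Slack s_2 belongs to constraint 2; its column is the unit vector e_2, so the entry in row 3 is 0.

0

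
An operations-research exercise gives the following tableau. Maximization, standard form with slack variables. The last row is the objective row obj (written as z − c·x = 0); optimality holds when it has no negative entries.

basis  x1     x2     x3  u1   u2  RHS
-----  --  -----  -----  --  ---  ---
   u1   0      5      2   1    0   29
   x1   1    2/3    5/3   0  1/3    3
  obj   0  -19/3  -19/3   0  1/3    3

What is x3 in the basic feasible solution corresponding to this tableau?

0

x3 is not in the basis, so in the current basic feasible solution x3 = 0.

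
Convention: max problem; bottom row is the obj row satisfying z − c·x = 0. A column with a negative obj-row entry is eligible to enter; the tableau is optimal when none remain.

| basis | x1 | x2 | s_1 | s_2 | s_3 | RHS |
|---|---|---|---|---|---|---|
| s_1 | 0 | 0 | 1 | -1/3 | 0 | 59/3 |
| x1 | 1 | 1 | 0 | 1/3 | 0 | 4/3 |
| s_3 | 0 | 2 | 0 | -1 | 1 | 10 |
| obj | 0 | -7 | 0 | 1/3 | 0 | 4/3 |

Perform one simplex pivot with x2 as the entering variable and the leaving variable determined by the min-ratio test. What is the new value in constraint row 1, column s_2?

-1/3

Ratio test on column x2 — row 1: entry 0 ≤ 0; row 2: (4/3)/1 = 4/3; row 3: 10/2 = 5. Minimum is 4/3 at row 2 (x1 leaves); pivot element 1.
Divide row 2 by 1; eliminate column x2 from the other rows.
Row 1 update in column s_2: -1/3 − 0·(1/3) = -1/3.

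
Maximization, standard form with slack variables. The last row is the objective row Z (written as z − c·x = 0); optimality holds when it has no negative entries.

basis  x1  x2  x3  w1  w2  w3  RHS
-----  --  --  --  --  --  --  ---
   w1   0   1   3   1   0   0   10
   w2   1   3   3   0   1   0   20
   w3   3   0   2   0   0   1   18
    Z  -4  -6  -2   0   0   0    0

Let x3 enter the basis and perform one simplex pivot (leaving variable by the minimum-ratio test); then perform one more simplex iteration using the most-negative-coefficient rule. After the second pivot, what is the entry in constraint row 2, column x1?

Ratio test on column x3 — row 1: 10/3 = 10/3; row 2: 20/3 = 20/3; row 3: 18/2 = 9. Minimum is 10/3 at row 1 (w1 leaves); pivot element 3.
Divide row 1 by 3; eliminate column x3 from the other rows.
Second iteration: most negative Z-row entry is -16/3 in column x2, so x2 enters.
Ratio test on column x2 — row 1: (10/3)/(1/3) = 10; row 2: 10/2 = 5; row 3: entry -2/3 ≤ 0. Minimum is 5 at row 2 (w2 leaves); pivot element 2.
Divide row 2 by 2; eliminate column x2 from the other rows.
After both pivots, the entry at constraint row 2, column x1 is 1/2.

1/2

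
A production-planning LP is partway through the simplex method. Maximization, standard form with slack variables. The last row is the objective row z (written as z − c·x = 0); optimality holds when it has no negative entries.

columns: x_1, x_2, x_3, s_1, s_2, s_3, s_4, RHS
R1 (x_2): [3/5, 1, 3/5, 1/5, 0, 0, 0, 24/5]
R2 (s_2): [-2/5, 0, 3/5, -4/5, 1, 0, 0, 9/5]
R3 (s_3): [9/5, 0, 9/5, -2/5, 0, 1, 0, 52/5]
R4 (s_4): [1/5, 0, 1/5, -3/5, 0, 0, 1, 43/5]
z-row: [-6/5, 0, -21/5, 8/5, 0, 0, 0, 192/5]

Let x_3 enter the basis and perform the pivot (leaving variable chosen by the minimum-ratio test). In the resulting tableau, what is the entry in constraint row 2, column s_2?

5/3

Ratio test on column x_3 — row 1: (24/5)/(3/5) = 8; row 2: (9/5)/(3/5) = 3; row 3: (52/5)/(9/5) = 52/9; row 4: (43/5)/(1/5) = 43. Minimum is 3 at row 2 (s_2 leaves); pivot element 3/5.
Divide row 2 by 3/5; eliminate column x_3 from the other rows.
In the new row 2, the s_2 entry is the old entry divided by the pivot: 1/(3/5) = 5/3.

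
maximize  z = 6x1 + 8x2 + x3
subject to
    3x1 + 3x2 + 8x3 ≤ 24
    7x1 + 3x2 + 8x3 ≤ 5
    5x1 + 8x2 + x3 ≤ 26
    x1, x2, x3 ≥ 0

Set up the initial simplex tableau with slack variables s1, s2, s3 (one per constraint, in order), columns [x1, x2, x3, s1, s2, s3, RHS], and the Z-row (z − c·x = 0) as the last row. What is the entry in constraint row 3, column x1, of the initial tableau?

Constraint 3 has coefficient 5 on x1.

5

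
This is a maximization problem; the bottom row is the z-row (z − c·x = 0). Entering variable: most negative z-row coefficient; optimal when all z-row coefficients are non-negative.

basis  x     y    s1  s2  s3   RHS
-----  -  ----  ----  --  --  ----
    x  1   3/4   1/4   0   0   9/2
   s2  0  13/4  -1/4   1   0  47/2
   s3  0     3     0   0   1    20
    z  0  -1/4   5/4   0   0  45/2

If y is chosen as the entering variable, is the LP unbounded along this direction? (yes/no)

Column y has positive entries in row(s) 1, 2, 3, so the ratio test bounds it — not unbounded.

no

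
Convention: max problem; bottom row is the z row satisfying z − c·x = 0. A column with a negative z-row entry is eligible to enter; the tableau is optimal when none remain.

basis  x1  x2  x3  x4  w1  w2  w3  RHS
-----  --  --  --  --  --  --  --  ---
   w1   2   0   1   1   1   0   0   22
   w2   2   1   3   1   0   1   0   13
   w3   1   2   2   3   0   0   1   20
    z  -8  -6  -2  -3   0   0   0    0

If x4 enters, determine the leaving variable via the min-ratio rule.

w3

Column x4 entries and ratios — w1: 22/1 = 22; w2: 13/1 = 13; w3: 20/3 = 20/3.
Smallest ratio is 20/3 in the row of w3, so w3 leaves.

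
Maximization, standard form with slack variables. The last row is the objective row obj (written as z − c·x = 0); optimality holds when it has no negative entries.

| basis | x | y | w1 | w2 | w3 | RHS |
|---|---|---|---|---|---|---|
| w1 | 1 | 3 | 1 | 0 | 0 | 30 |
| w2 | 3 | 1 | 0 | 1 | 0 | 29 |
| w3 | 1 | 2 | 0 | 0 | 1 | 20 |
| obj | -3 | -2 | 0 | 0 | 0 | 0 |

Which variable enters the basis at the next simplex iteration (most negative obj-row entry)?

Negative obj-row entries: x: -3, y: -2.
The most negative is -3 in column x, so x enters.

x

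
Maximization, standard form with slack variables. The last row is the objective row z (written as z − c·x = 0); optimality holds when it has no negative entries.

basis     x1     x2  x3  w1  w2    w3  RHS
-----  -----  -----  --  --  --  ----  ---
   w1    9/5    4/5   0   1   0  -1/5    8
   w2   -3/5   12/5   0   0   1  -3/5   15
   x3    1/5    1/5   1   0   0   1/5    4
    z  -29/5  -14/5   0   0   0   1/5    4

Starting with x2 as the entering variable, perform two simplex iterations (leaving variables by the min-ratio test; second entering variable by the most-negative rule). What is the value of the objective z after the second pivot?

125/4

Ratio test on column x2 — row 1: 8/(4/5) = 10; row 2: 15/(12/5) = 25/4; row 3: 4/(1/5) = 20. Minimum is 25/4 at row 2 (w2 leaves); pivot element 12/5.
Pivot on row 2; the z-row RHS becomes 4 − (-14/5)·(25/4) = 43/2.
Next entering variable (most negative z-row entry -13/2): x1.
Ratio test on column x1 — row 1: 3/2 = 3/2; row 2: entry -1/4 ≤ 0; row 3: (11/4)/(1/4) = 11. Minimum is 3/2 at row 1 (w1 leaves); pivot element 2.
After the second pivot the z-row RHS is 43/2 − (-13/2)·(3/2) = 125/4.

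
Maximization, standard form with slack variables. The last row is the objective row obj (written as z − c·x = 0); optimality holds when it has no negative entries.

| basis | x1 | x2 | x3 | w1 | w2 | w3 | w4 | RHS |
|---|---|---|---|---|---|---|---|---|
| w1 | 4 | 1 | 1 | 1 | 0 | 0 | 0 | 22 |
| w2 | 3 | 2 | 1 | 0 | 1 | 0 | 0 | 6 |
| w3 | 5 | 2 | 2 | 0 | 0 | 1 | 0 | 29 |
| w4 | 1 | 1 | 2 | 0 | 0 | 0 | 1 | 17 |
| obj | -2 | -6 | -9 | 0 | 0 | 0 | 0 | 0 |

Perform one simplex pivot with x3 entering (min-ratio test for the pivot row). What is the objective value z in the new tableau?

54

Ratio test on column x3 — row 1: 22/1 = 22; row 2: 6/1 = 6; row 3: 29/2 = 29/2; row 4: 17/2 = 17/2. Minimum is 6 at row 2 (w2 leaves); pivot element 1.
Pivot on row 2; the obj-row RHS becomes 0 − (-9)·6 = 54.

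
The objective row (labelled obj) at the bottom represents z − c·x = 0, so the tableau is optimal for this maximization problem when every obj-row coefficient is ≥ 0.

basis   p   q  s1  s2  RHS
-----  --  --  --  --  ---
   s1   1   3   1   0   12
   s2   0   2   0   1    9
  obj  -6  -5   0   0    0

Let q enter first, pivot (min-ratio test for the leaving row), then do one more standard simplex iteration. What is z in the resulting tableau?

72

Ratio test on column q — row 1: 12/3 = 4; row 2: 9/2 = 9/2. Minimum is 4 at row 1 (s1 leaves); pivot element 3.
Pivot on row 1; the obj-row RHS becomes 0 − (-5)·4 = 20.
Next entering variable (most negative obj-row entry -13/3): p.
Ratio test on column p — row 1: 4/(1/3) = 12; row 2: entry -2/3 ≤ 0. Minimum is 12 at row 1 (q leaves); pivot element 1/3.
After the second pivot the obj-row RHS is 20 − (-13/3)·12 = 72.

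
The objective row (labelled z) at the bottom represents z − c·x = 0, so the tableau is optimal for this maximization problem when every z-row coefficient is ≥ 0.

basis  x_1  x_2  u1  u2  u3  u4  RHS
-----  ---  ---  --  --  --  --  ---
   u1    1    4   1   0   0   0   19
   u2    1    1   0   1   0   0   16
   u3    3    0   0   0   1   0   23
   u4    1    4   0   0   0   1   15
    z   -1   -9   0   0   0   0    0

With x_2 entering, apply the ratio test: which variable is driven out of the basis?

Column x_2 entries and ratios — u1: 19/4 = 19/4; u2: 16/1 = 16; u3: 0 ≤ 0, skip; u4: 15/4 = 15/4.
Smallest ratio is 15/4 in the row of u4, so u4 leaves.

u4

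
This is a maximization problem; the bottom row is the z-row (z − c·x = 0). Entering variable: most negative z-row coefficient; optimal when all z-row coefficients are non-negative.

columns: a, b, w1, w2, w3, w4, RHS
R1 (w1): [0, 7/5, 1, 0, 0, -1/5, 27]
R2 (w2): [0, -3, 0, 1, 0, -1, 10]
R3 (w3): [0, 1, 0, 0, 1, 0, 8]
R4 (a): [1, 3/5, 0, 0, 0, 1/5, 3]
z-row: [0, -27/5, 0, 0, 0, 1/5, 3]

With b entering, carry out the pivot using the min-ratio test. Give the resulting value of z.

30

Ratio test on column b — row 1: 27/(7/5) = 135/7; row 2: entry -3 ≤ 0; row 3: 8/1 = 8; row 4: 3/(3/5) = 5. Minimum is 5 at row 4 (a leaves); pivot element 3/5.
Pivot on row 4; the z-row RHS becomes 3 − (-27/5)·5 = 30.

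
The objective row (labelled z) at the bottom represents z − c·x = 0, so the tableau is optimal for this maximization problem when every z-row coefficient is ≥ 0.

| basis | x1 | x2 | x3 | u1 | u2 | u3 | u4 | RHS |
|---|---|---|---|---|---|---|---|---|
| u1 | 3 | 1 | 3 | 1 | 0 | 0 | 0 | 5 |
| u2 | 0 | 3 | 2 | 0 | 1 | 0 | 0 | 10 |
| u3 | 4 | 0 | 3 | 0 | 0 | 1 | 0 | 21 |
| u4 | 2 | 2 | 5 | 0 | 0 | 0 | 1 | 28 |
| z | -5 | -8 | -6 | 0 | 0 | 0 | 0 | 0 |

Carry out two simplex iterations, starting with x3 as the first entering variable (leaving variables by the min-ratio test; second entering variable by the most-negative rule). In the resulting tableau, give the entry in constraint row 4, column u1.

Ratio test on column x3 — row 1: 5/3 = 5/3; row 2: 10/2 = 5; row 3: 21/3 = 7; row 4: 28/5 = 28/5. Minimum is 5/3 at row 1 (u1 leaves); pivot element 3.
Divide row 1 by 3; eliminate column x3 from the other rows.
Second iteration: most negative z-row entry is -6 in column x2, so x2 enters.
Ratio test on column x2 — row 1: (5/3)/(1/3) = 5; row 2: (20/3)/(7/3) = 20/7; row 3: entry -1 ≤ 0; row 4: (59/3)/(1/3) = 59. Minimum is 20/7 at row 2 (u2 leaves); pivot element 7/3.
Divide row 2 by 7/3; eliminate column x2 from the other rows.
After both pivots, the entry at constraint row 4, column u1 is -11/7.

-11/7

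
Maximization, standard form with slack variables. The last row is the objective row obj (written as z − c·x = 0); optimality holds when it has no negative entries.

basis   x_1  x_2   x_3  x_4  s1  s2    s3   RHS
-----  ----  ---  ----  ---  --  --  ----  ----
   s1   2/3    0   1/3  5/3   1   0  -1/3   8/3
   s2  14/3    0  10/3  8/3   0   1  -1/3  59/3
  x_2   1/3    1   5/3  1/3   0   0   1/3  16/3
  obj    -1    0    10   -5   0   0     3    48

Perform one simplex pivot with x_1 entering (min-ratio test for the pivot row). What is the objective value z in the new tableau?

Ratio test on column x_1 — row 1: (8/3)/(2/3) = 4; row 2: (59/3)/(14/3) = 59/14; row 3: (16/3)/(1/3) = 16. Minimum is 4 at row 1 (s1 leaves); pivot element 2/3.
Pivot on row 1; the obj-row RHS becomes 48 − (-1)·4 = 52.

52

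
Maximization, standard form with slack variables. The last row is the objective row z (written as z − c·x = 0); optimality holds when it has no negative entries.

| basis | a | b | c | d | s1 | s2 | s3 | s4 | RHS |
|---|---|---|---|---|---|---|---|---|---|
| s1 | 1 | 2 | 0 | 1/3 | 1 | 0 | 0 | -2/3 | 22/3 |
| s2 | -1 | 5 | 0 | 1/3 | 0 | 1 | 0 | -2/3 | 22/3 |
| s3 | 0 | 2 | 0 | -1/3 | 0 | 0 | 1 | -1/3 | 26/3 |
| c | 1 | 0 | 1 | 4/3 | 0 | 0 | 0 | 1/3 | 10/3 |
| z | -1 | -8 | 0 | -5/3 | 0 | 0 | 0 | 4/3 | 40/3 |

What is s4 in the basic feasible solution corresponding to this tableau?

s4 is not in the basis, so in the current basic feasible solution s4 = 0.

0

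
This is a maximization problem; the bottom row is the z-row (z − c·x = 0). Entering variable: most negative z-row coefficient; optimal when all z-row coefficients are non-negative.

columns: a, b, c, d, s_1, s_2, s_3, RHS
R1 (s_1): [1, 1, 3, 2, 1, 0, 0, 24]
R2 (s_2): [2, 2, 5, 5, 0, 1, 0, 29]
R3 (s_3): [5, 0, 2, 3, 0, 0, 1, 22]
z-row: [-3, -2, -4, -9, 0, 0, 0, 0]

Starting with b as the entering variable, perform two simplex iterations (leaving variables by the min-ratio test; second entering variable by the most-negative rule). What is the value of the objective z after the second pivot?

Ratio test on column b — row 1: 24/1 = 24; row 2: 29/2 = 29/2; row 3: entry 0 ≤ 0. Minimum is 29/2 at row 2 (s_2 leaves); pivot element 2.
Pivot on row 2; the z-row RHS becomes 0 − (-2)·(29/2) = 29.
Next entering variable (most negative z-row entry -4): d.
Ratio test on column d — row 1: entry -1/2 ≤ 0; row 2: (29/2)/(5/2) = 29/5; row 3: 22/3 = 22/3. Minimum is 29/5 at row 2 (b leaves); pivot element 5/2.
After the second pivot the z-row RHS is 29 − (-4)·(29/5) = 261/5.

261/5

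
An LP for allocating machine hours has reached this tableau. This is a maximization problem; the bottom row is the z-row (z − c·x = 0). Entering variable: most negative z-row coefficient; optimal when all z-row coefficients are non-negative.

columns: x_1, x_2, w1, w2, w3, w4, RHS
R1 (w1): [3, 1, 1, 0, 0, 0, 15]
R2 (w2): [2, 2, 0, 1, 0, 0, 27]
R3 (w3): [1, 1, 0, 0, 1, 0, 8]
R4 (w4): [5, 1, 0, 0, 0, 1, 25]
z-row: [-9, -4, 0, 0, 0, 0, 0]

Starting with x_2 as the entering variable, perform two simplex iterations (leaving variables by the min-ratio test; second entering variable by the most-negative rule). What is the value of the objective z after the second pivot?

Ratio test on column x_2 — row 1: 15/1 = 15; row 2: 27/2 = 27/2; row 3: 8/1 = 8; row 4: 25/1 = 25. Minimum is 8 at row 3 (w3 leaves); pivot element 1.
Pivot on row 3; the z-row RHS becomes 0 − (-4)·8 = 32.
Next entering variable (most negative z-row entry -5): x_1.
Ratio test on column x_1 — row 1: 7/2 = 7/2; row 2: entry 0 ≤ 0; row 3: 8/1 = 8; row 4: 17/4 = 17/4. Minimum is 7/2 at row 1 (w1 leaves); pivot element 2.
After the second pivot the z-row RHS is 32 − (-5)·(7/2) = 99/2.

99/2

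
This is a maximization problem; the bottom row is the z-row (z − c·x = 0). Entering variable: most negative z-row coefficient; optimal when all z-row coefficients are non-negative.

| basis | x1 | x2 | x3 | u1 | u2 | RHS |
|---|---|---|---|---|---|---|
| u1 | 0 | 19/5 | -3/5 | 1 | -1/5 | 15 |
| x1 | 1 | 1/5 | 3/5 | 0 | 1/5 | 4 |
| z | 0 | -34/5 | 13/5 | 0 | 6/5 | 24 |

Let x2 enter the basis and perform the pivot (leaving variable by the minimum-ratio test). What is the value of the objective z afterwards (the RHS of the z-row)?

966/19

Ratio test on column x2 — row 1: 15/(19/5) = 75/19; row 2: 4/(1/5) = 20. Minimum is 75/19 at row 1 (u1 leaves); pivot element 19/5.
Pivot on row 1; the z-row RHS becomes 24 − (-34/5)·(75/19) = 966/19.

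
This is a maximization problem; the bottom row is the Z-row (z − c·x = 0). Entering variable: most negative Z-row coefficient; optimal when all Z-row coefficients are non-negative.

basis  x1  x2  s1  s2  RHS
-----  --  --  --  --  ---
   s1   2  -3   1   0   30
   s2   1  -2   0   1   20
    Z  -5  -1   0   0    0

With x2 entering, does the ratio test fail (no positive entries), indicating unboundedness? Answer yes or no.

yes

Every constraint-row entry in column x2 is ≤ 0, so increasing x2 is unbounded.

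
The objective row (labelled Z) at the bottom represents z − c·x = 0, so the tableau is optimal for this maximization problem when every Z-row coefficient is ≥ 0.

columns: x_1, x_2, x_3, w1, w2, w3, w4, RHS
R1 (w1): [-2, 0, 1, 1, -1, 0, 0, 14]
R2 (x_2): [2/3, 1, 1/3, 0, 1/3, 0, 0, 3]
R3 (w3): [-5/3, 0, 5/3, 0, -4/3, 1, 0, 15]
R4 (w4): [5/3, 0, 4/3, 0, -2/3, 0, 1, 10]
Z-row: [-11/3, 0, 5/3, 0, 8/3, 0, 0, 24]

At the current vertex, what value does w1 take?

w1 is basic (row 1); its value is the RHS of that row, 14.

14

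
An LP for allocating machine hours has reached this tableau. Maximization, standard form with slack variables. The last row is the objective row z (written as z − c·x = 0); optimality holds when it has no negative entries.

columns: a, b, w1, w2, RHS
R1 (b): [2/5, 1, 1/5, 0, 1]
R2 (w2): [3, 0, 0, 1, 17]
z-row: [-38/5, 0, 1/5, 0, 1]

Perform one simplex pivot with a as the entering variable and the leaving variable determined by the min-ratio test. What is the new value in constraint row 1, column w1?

1/2

Ratio test on column a — row 1: 1/(2/5) = 5/2; row 2: 17/3 = 17/3. Minimum is 5/2 at row 1 (b leaves); pivot element 2/5.
Divide row 1 by 2/5; eliminate column a from the other rows.
In the new row 1, the w1 entry is the old entry divided by the pivot: (1/5)/(2/5) = 1/2.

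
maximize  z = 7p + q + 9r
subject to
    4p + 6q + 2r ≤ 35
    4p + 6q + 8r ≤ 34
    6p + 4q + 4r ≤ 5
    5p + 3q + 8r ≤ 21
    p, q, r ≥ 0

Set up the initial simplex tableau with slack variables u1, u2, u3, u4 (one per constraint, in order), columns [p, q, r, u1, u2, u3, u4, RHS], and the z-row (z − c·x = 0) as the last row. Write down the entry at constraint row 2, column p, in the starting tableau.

Constraint 2 has coefficient 4 on p.

4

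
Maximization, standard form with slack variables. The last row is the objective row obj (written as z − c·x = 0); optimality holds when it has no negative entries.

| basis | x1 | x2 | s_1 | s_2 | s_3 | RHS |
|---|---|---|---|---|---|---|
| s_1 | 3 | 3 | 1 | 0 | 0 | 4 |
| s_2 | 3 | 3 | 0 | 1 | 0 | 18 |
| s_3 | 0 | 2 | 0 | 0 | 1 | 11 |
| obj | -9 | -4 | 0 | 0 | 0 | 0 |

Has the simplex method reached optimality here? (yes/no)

no

The obj-row has a negative entry -9 in column x1, so it is not optimal.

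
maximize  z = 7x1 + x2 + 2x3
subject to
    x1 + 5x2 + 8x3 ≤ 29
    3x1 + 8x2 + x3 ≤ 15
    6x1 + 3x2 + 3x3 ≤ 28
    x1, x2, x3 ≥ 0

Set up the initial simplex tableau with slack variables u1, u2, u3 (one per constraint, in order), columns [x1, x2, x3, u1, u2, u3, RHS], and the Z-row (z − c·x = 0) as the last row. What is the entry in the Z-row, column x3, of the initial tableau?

-2

The Z-row carries the negated objective coefficients: the x3 entry is -2.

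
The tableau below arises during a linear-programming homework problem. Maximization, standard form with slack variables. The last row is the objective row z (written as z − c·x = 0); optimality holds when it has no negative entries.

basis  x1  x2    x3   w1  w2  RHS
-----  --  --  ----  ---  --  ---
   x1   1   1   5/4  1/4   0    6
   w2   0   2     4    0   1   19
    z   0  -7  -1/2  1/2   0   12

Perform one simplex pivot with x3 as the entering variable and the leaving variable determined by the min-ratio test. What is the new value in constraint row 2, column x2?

Ratio test on column x3 — row 1: 6/(5/4) = 24/5; row 2: 19/4 = 19/4. Minimum is 19/4 at row 2 (w2 leaves); pivot element 4.
Divide row 2 by 4; eliminate column x3 from the other rows.
In the new row 2, the x2 entry is the old entry divided by the pivot: 2/4 = 1/2.

1/2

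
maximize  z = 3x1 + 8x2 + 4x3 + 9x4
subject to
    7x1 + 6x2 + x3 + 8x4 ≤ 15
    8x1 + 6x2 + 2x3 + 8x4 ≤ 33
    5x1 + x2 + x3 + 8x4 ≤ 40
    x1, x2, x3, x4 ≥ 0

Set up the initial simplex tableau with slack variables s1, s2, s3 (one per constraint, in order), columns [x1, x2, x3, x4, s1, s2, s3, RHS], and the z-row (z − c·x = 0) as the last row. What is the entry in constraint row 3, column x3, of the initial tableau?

1

Constraint 3 has coefficient 1 on x3.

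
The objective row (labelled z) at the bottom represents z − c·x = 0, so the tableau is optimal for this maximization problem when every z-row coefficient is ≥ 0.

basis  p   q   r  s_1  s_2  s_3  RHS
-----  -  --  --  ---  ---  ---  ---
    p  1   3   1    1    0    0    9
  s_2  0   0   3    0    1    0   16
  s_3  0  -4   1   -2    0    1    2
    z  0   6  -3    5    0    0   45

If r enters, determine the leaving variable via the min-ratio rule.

Column r entries and ratios — p: 9/1 = 9; s_2: 16/3 = 16/3; s_3: 2/1 = 2.
Smallest ratio is 2 in the row of s_3, so s_3 leaves.

s_3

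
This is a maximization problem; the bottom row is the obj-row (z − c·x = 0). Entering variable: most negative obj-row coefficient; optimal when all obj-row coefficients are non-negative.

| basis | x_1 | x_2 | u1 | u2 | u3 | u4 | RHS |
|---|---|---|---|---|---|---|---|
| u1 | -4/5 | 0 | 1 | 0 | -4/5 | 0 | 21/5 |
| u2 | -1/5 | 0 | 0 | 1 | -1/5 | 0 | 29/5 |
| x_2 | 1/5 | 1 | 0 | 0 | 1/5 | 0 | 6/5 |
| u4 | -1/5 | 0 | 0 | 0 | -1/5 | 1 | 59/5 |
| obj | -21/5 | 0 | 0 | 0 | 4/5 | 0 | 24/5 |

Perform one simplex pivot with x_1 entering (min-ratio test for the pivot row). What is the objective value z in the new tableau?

30

Ratio test on column x_1 — row 1: entry -4/5 ≤ 0; row 2: entry -1/5 ≤ 0; row 3: (6/5)/(1/5) = 6; row 4: entry -1/5 ≤ 0. Minimum is 6 at row 3 (x_2 leaves); pivot element 1/5.
Pivot on row 3; the obj-row RHS becomes 24/5 − (-21/5)·6 = 30.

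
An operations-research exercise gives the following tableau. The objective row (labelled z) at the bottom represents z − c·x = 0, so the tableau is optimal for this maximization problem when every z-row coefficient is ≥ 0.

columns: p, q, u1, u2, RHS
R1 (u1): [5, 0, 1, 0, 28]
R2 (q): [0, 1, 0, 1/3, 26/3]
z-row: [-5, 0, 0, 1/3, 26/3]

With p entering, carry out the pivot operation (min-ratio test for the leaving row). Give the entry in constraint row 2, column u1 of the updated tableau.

Ratio test on column p — row 1: 28/5 = 28/5; row 2: entry 0 ≤ 0. Minimum is 28/5 at row 1 (u1 leaves); pivot element 5.
Divide row 1 by 5; eliminate column p from the other rows.
Row 2 update in column u1: 0 − 0·(1/5) = 0.

0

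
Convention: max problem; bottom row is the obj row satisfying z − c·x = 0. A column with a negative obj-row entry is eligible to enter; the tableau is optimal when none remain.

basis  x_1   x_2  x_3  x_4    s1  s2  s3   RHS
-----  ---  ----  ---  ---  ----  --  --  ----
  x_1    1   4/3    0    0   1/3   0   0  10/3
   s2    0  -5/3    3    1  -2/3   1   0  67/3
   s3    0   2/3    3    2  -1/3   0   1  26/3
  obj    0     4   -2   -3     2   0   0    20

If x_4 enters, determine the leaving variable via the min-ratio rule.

Column x_4 entries and ratios — x_1: 0 ≤ 0, skip; s2: (67/3)/1 = 67/3; s3: (26/3)/2 = 13/3.
Smallest ratio is 13/3 in the row of s3, so s3 leaves.

s3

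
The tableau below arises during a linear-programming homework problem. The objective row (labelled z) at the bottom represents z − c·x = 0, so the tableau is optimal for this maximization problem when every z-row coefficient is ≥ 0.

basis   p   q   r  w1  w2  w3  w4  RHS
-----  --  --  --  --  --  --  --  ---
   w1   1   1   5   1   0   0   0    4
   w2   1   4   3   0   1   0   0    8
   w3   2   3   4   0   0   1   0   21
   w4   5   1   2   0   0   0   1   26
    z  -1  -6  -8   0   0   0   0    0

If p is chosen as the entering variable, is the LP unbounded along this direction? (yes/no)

no

Column p has positive entries in row(s) 1, 2, 3, 4, so the ratio test bounds it — not unbounded.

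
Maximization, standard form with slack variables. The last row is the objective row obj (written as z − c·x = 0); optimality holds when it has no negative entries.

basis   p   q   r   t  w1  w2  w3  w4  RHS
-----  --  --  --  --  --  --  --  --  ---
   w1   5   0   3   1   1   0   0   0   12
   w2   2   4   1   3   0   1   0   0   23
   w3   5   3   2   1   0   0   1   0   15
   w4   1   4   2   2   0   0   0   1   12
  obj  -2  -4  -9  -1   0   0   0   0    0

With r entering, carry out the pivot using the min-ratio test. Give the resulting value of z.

Ratio test on column r — row 1: 12/3 = 4; row 2: 23/1 = 23; row 3: 15/2 = 15/2; row 4: 12/2 = 6. Minimum is 4 at row 1 (w1 leaves); pivot element 3.
Pivot on row 1; the obj-row RHS becomes 0 − (-9)·4 = 36.

36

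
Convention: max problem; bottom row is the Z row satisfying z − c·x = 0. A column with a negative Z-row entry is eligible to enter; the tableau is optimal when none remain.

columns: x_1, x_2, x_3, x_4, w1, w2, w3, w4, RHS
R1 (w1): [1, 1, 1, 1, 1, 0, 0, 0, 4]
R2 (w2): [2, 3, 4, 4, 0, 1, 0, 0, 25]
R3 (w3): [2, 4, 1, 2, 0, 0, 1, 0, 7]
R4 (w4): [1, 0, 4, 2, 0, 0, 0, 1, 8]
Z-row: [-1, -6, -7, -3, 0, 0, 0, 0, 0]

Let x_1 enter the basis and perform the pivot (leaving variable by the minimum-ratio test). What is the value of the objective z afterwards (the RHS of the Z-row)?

7/2

Ratio test on column x_1 — row 1: 4/1 = 4; row 2: 25/2 = 25/2; row 3: 7/2 = 7/2; row 4: 8/1 = 8. Minimum is 7/2 at row 3 (w3 leaves); pivot element 2.
Pivot on row 3; the Z-row RHS becomes 0 − (-1)·(7/2) = 7/2.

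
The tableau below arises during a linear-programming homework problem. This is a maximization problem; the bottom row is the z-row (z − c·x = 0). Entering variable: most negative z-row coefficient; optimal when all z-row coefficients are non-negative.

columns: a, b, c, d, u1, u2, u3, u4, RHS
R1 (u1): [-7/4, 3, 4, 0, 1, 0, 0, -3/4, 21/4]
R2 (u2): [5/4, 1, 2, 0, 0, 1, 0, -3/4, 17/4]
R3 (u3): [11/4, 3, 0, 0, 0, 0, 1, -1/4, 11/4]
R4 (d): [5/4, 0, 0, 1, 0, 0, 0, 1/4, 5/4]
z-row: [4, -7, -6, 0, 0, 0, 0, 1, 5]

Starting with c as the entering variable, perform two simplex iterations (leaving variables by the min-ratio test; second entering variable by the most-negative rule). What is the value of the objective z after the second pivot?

91/6

Ratio test on column c — row 1: (21/4)/4 = 21/16; row 2: (17/4)/2 = 17/8; row 3: entry 0 ≤ 0; row 4: entry 0 ≤ 0. Minimum is 21/16 at row 1 (u1 leaves); pivot element 4.
Pivot on row 1; the z-row RHS becomes 5 − (-6)·(21/16) = 103/8.
Next entering variable (most negative z-row entry -5/2): b.
Ratio test on column b — row 1: (21/16)/(3/4) = 7/4; row 2: entry -1/2 ≤ 0; row 3: (11/4)/3 = 11/12; row 4: entry 0 ≤ 0. Minimum is 11/12 at row 3 (u3 leaves); pivot element 3.
After the second pivot the z-row RHS is 103/8 − (-5/2)·(11/12) = 91/6.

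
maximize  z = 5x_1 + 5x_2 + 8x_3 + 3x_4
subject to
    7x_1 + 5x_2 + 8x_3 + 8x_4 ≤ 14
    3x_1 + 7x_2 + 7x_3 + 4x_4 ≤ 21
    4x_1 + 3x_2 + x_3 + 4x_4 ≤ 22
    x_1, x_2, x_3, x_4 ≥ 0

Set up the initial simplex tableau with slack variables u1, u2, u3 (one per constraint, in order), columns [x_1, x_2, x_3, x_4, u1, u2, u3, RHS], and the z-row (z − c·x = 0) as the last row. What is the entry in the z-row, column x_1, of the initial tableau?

-5

The z-row carries the negated objective coefficients: the x_1 entry is -5.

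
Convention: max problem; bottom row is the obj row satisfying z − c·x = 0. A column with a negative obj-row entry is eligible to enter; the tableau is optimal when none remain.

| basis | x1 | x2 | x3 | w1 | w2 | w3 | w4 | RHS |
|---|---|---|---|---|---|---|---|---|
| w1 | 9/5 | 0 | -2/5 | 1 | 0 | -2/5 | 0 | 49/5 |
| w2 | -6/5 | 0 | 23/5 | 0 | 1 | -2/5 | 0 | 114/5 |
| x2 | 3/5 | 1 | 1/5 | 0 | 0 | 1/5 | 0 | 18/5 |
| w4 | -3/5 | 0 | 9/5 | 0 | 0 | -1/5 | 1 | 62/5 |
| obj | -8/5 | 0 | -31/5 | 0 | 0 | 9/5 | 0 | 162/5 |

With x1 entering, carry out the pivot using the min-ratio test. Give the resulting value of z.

Ratio test on column x1 — row 1: (49/5)/(9/5) = 49/9; row 2: entry -6/5 ≤ 0; row 3: (18/5)/(3/5) = 6; row 4: entry -3/5 ≤ 0. Minimum is 49/9 at row 1 (w1 leaves); pivot element 9/5.
Pivot on row 1; the obj-row RHS becomes 162/5 − (-8/5)·(49/9) = 370/9.

370/9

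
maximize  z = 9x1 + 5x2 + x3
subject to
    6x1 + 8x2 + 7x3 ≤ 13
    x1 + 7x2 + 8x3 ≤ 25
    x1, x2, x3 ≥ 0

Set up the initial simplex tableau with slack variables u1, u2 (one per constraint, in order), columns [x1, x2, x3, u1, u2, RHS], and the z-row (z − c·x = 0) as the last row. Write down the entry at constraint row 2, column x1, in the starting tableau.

Constraint 2 has coefficient 1 on x1.

1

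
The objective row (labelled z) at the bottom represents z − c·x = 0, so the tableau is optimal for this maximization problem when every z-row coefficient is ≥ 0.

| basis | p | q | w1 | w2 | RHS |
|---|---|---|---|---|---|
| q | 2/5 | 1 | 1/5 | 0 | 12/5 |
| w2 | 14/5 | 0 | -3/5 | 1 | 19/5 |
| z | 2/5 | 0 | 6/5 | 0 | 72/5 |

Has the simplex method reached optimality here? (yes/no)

yes

Every z-row coefficient is ≥ 0, so the tableau is optimal.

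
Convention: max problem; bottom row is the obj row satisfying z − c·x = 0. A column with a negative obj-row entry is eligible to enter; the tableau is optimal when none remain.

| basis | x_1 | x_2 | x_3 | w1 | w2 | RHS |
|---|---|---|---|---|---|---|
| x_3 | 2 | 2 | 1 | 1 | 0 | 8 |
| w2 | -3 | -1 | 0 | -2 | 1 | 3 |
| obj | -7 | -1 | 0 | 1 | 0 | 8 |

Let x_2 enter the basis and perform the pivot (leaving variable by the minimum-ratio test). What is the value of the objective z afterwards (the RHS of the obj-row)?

Ratio test on column x_2 — row 1: 8/2 = 4; row 2: entry -1 ≤ 0. Minimum is 4 at row 1 (x_3 leaves); pivot element 2.
Pivot on row 1; the obj-row RHS becomes 8 − (-1)·4 = 12.

12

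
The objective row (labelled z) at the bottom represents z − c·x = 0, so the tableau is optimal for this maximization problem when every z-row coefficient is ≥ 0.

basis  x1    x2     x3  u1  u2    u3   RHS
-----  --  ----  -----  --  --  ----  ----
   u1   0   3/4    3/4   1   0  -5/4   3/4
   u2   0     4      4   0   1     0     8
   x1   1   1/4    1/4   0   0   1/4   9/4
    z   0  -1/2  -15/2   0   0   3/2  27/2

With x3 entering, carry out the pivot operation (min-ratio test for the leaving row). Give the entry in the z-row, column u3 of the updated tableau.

Ratio test on column x3 — row 1: (3/4)/(3/4) = 1; row 2: 8/4 = 2; row 3: (9/4)/(1/4) = 9. Minimum is 1 at row 1 (u1 leaves); pivot element 3/4.
Divide row 1 by 3/4; eliminate column x3 from the other rows.
z-row update in column u3: 3/2 − (-15/2)·(-5/3) = -11.

-11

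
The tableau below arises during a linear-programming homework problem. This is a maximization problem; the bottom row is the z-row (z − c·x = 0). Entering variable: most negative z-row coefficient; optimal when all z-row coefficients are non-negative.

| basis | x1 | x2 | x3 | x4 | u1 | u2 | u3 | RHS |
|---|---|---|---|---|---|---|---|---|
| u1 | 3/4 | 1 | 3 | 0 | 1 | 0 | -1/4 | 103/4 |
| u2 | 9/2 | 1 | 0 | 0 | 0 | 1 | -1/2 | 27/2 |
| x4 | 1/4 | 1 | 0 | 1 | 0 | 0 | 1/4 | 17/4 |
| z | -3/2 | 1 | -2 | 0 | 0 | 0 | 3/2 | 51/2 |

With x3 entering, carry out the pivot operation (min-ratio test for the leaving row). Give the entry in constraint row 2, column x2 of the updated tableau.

1

Ratio test on column x3 — row 1: (103/4)/3 = 103/12; row 2: entry 0 ≤ 0; row 3: entry 0 ≤ 0. Minimum is 103/12 at row 1 (u1 leaves); pivot element 3.
Divide row 1 by 3; eliminate column x3 from the other rows.
Row 2 update in column x2: 1 − 0·(1/3) = 1.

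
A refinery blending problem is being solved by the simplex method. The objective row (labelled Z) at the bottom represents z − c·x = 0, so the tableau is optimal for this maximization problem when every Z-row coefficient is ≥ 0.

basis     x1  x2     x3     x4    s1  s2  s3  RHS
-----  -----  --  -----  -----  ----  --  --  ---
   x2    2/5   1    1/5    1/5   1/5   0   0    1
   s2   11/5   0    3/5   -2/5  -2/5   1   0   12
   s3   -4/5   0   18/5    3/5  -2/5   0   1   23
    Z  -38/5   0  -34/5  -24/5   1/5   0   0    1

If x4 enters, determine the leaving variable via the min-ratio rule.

x2

Column x4 entries and ratios — x2: 1/(1/5) = 5; s2: -2/5 ≤ 0, skip; s3: 23/(3/5) = 115/3.
Smallest ratio is 5 in the row of x2, so x2 leaves.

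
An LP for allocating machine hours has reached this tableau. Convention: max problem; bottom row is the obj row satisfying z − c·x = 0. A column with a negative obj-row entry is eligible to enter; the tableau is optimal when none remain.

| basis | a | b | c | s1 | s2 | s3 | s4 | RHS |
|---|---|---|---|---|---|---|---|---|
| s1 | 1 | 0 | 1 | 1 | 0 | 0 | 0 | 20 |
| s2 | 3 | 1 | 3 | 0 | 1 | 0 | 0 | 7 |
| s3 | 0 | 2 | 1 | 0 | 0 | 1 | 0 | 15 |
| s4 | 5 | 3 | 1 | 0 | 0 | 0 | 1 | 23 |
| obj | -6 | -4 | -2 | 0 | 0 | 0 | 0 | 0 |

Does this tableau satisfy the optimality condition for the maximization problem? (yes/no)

The obj-row has a negative entry -6 in column a, so it is not optimal.

no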